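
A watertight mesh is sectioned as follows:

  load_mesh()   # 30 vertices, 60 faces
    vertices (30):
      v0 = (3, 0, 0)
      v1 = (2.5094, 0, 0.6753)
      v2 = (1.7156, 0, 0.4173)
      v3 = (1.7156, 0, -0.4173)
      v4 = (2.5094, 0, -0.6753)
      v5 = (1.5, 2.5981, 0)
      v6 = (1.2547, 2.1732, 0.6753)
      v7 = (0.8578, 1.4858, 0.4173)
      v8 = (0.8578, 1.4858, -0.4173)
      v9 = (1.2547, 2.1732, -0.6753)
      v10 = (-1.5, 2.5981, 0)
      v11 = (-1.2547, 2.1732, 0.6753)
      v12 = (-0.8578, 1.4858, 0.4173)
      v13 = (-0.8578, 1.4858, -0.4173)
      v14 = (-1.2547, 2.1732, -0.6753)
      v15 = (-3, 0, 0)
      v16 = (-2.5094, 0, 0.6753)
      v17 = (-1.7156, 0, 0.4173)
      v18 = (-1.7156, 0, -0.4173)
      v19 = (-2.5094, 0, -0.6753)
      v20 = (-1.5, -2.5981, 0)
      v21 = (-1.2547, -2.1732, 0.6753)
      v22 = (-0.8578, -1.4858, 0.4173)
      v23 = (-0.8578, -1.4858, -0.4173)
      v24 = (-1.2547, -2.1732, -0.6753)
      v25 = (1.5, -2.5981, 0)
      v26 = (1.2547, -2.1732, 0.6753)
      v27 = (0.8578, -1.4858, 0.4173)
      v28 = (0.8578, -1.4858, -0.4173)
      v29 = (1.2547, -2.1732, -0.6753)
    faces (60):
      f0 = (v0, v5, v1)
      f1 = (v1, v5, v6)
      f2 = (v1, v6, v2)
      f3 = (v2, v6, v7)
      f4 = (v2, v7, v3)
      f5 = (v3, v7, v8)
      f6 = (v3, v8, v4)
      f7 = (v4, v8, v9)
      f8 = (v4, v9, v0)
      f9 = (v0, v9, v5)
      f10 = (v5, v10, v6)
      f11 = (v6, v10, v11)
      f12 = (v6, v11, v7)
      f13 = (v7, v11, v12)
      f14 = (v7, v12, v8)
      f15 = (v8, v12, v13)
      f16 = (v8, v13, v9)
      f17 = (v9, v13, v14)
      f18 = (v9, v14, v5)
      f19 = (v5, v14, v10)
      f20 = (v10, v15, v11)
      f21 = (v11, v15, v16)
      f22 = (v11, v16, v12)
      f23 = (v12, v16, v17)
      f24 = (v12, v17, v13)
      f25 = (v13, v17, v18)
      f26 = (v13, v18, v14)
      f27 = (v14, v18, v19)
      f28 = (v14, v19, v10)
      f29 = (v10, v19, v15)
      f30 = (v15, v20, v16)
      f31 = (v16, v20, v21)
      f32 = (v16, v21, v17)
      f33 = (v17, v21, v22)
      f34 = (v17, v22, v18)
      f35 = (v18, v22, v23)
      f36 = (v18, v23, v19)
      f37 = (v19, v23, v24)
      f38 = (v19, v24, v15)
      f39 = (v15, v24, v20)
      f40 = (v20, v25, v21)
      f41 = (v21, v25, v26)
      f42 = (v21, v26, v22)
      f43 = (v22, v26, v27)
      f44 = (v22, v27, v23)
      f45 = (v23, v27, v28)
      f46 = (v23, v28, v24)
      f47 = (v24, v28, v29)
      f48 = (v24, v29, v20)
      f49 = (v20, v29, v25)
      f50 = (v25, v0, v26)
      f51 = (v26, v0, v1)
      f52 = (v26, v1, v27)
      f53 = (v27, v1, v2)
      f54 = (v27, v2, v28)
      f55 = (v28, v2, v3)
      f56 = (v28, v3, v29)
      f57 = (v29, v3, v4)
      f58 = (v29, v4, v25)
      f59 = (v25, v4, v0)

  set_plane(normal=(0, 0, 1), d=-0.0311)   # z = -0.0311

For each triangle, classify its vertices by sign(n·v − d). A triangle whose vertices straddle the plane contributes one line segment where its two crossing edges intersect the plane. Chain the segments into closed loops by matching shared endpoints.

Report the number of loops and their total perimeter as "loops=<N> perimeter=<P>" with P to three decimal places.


Straddling triangles (24 of 60):
  (v2,v7,v3) [++-] → (1.31866, 0.687534, -0.0311)–(1.7156, 0, -0.0311)  len=0.7939
  (v3,v7,v8) [-+-] → (1.31866, 0.687534, -0.0311)–(0.8578, 1.4858, -0.0311)  len=0.9218
  (v4,v9,v0) [--+] → (2.91962, 0.100084, -0.0311)–(2.97741, 0, -0.0311)  len=0.1156
  (v0,v9,v5) [+-+] → (2.91962, 0.100084, -0.0311)–(1.4887, 2.57853, -0.0311)  len=2.8619
  (v7,v12,v8) [++-] → (0.063929, 1.4858, -0.0311)–(0.8578, 1.4858, -0.0311)  len=0.7939
  (v8,v12,v13) [-+-] → (0.063929, 1.4858, -0.0311)–(-0.8578, 1.4858, -0.0311)  len=0.9217
  (v9,v14,v5) [--+] → (1.37314, 2.57853, -0.0311)–(1.4887, 2.57853, -0.0311)  len=0.1156
  (v5,v14,v10) [+-+] → (1.37314, 2.57853, -0.0311)–(-1.4887, 2.57853, -0.0311)  len=2.8618
  (v12,v17,v13) [++-] → (-1.25474, 0.798266, -0.0311)–(-0.8578, 1.4858, -0.0311)  len=0.7939
  (v13,v17,v18) [-+-] → (-1.25474, 0.798266, -0.0311)–(-1.7156, 0, -0.0311)  len=0.9218
  (v14,v19,v10) [--+] → (-1.54649, 2.47845, -0.0311)–(-1.4887, 2.57853, -0.0311)  len=0.1156
  (v10,v19,v15) [+-+] → (-1.54649, 2.47845, -0.0311)–(-2.97741, 0, -0.0311)  len=2.8619
  (v17,v22,v18) [++-] → (-1.31866, -0.687534, -0.0311)–(-1.7156, 0, -0.0311)  len=0.7939
  (v18,v22,v23) [-+-] → (-1.31866, -0.687534, -0.0311)–(-0.8578, -1.4858, -0.0311)  len=0.9218
  (v19,v24,v15) [--+] → (-2.91962, -0.100084, -0.0311)–(-2.97741, 0, -0.0311)  len=0.1156
  (v15,v24,v20) [+-+] → (-2.91962, -0.100084, -0.0311)–(-1.4887, -2.57853, -0.0311)  len=2.8619
  (v22,v27,v23) [++-] → (-0.063929, -1.4858, -0.0311)–(-0.8578, -1.4858, -0.0311)  len=0.7939
  (v23,v27,v28) [-+-] → (-0.063929, -1.4858, -0.0311)–(0.8578, -1.4858, -0.0311)  len=0.9217
  (v24,v29,v20) [--+] → (-1.37314, -2.57853, -0.0311)–(-1.4887, -2.57853, -0.0311)  len=0.1156
  (v20,v29,v25) [+-+] → (-1.37314, -2.57853, -0.0311)–(1.4887, -2.57853, -0.0311)  len=2.8618
  (v27,v2,v28) [++-] → (1.25474, -0.798266, -0.0311)–(0.8578, -1.4858, -0.0311)  len=0.7939
  (v28,v2,v3) [-+-] → (1.25474, -0.798266, -0.0311)–(1.7156, 0, -0.0311)  len=0.9218
  (v29,v4,v25) [--+] → (1.54649, -2.47845, -0.0311)–(1.4887, -2.57853, -0.0311)  len=0.1156
  (v25,v4,v0) [+-+] → (1.54649, -2.47845, -0.0311)–(2.97741, 0, -0.0311)  len=2.8619

Chained into 2 loop(s):
  loop 1: 12 segments, perimeter = 10.2938
  loop 2: 12 segments, perimeter = 17.8645
Total perimeter = 28.158

loops=2 perimeter=28.158


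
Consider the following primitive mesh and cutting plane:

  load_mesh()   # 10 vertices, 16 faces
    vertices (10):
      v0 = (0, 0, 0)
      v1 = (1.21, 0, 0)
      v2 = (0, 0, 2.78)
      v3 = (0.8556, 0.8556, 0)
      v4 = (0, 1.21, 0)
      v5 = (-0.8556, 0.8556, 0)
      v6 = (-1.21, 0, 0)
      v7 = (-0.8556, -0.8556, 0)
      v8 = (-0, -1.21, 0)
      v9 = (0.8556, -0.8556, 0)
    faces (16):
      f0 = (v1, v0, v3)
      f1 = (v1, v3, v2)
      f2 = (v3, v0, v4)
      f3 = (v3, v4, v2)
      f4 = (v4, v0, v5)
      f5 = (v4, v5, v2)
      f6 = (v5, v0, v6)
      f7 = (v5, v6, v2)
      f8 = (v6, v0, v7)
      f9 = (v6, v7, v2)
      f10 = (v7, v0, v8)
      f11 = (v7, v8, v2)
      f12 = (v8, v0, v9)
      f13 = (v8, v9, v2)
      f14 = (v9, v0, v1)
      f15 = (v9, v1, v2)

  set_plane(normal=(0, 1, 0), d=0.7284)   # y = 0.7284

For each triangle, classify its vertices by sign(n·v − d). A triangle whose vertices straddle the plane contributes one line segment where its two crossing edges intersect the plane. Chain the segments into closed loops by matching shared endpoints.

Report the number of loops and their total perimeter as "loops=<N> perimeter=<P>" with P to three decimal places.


Straddling triangles (8 of 16):
  (v1,v0,v3) [--+] → (0.7284, 0.7284, 0)–(0.908288, 0.7284, 0)  len=0.1799
  (v1,v3,v2) [-+-] → (0.908288, 0.7284, 0)–(0.7284, 0.7284, 0.413296)  len=0.4507
  (v3,v0,v4) [+-+] → (0.7284, 0.7284, 0)–(0, 0.7284, 0)  len=0.7284
  (v3,v4,v2) [++-] → (0, 0.7284, 1.10649)–(0.7284, 0.7284, 0.413296)  len=1.0055
  (v4,v0,v5) [+-+] → (0, 0.7284, 0)–(-0.7284, 0.7284, 0)  len=0.7284
  (v4,v5,v2) [++-] → (-0.7284, 0.7284, 0.413296)–(0, 0.7284, 1.10649)  len=1.0055
  (v5,v0,v6) [+--] → (-0.7284, 0.7284, 0)–(-0.908288, 0.7284, 0)  len=0.1799
  (v5,v6,v2) [+--] → (-0.908288, 0.7284, 0)–(-0.7284, 0.7284, 0.413296)  len=0.4507

Chained into 1 loop(s):
  loop 1: 8 segments, perimeter = 4.7291
Total perimeter = 4.729

loops=1 perimeter=4.729


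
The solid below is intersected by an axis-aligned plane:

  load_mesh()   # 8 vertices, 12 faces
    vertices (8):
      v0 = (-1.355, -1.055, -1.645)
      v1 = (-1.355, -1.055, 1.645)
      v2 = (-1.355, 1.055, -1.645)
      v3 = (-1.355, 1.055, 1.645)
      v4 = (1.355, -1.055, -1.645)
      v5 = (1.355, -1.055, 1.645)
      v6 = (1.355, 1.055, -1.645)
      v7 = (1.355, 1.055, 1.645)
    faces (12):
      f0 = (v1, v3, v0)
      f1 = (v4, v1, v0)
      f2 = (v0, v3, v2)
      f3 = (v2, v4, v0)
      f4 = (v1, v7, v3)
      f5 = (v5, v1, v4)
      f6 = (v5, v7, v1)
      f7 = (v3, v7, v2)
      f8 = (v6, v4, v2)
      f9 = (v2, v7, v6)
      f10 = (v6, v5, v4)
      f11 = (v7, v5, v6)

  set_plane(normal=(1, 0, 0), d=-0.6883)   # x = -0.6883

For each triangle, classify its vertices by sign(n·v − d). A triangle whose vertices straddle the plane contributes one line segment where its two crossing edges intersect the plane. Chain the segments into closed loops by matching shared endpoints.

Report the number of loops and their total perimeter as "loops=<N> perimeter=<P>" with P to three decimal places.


loops=1 perimeter=10.800

Straddling triangles (8 of 12):
  (v4,v1,v0) [+--] → (-0.6883, -1.055, 0.835611)–(-0.6883, -1.055, -1.645)  len=2.4806
  (v2,v4,v0) [-+-] → (-0.6883, 0.535909, -1.645)–(-0.6883, -1.055, -1.645)  len=1.5909
  (v1,v7,v3) [-+-] → (-0.6883, -0.535909, 1.645)–(-0.6883, 1.055, 1.645)  len=1.5909
  (v5,v1,v4) [+-+] → (-0.6883, -1.055, 1.645)–(-0.6883, -1.055, 0.835611)  len=0.8094
  (v5,v7,v1) [++-] → (-0.6883, -0.535909, 1.645)–(-0.6883, -1.055, 1.645)  len=0.5191
  (v3,v7,v2) [-+-] → (-0.6883, 1.055, 1.645)–(-0.6883, 1.055, -0.835611)  len=2.4806
  (v6,v4,v2) [++-] → (-0.6883, 0.535909, -1.645)–(-0.6883, 1.055, -1.645)  len=0.5191
  (v2,v7,v6) [-++] → (-0.6883, 1.055, -0.835611)–(-0.6883, 1.055, -1.645)  len=0.8094

Chained into 1 loop(s):
  loop 1: 8 segments, perimeter = 10.8000
Total perimeter = 10.800


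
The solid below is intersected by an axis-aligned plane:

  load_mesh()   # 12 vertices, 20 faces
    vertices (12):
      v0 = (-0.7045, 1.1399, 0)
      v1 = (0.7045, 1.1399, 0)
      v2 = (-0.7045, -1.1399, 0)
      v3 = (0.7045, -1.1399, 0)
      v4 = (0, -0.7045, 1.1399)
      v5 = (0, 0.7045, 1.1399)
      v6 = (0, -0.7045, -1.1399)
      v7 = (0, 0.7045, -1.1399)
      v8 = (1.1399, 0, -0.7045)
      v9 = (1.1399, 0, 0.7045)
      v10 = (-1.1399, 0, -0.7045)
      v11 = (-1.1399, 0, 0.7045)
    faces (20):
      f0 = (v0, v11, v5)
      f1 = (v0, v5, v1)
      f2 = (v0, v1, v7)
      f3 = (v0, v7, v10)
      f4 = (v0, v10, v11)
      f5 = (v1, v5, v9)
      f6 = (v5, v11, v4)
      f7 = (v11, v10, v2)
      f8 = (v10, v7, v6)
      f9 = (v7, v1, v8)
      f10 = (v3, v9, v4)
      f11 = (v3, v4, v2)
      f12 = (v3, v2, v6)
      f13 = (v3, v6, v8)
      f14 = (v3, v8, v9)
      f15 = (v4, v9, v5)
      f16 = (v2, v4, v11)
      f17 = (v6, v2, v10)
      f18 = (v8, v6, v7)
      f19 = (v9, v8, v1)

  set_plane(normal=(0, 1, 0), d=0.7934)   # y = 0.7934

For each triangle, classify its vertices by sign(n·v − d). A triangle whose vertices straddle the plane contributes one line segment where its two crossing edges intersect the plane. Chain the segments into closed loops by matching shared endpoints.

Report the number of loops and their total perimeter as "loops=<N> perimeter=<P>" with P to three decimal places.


loops=1 perimeter=5.352

Straddling triangles (8 of 20):
  (v0,v11,v5) [+--] → (-0.83685, 0.7934, 0.21415)–(-0.143845, 0.7934, 0.907155)  len=0.9801
  (v0,v5,v1) [+-+] → (-0.143845, 0.7934, 0.907155)–(0.143845, 0.7934, 0.907155)  len=0.2877
  (v0,v1,v7) [++-] → (0.143845, 0.7934, -0.907155)–(-0.143845, 0.7934, -0.907155)  len=0.2877
  (v0,v7,v10) [+--] → (-0.143845, 0.7934, -0.907155)–(-0.83685, 0.7934, -0.21415)  len=0.9801
  (v0,v10,v11) [+--] → (-0.83685, 0.7934, -0.21415)–(-0.83685, 0.7934, 0.21415)  len=0.4283
  (v1,v5,v9) [+--] → (0.143845, 0.7934, 0.907155)–(0.83685, 0.7934, 0.21415)  len=0.9801
  (v7,v1,v8) [-+-] → (0.143845, 0.7934, -0.907155)–(0.83685, 0.7934, -0.21415)  len=0.9801
  (v9,v8,v1) [--+] → (0.83685, 0.7934, -0.21415)–(0.83685, 0.7934, 0.21415)  len=0.4283

Chained into 1 loop(s):
  loop 1: 8 segments, perimeter = 5.3522
Total perimeter = 5.352


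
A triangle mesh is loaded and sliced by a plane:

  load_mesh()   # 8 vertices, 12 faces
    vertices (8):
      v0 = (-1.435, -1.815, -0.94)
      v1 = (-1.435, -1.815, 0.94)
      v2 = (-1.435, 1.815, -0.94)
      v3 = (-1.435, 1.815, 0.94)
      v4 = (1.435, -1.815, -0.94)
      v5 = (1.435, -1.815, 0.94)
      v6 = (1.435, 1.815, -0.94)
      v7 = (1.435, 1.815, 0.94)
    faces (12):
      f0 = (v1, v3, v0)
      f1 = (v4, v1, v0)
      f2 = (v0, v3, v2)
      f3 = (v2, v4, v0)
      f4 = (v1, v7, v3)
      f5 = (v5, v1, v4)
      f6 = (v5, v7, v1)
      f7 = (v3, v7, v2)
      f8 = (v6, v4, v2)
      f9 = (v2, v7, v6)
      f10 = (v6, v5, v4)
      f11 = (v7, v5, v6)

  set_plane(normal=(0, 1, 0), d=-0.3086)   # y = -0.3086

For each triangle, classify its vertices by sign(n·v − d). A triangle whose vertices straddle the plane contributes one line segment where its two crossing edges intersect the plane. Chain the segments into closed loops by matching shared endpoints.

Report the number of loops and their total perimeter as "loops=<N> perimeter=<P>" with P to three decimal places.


Straddling triangles (8 of 12):
  (v1,v3,v0) [-+-] → (-1.435, -0.3086, 0.94)–(-1.435, -0.3086, -0.159826)  len=1.0998
  (v0,v3,v2) [-++] → (-1.435, -0.3086, -0.159826)–(-1.435, -0.3086, -0.94)  len=0.7802
  (v2,v4,v0) [+--] → (0.24399, -0.3086, -0.94)–(-1.435, -0.3086, -0.94)  len=1.6790
  (v1,v7,v3) [-++] → (-0.24399, -0.3086, 0.94)–(-1.435, -0.3086, 0.94)  len=1.1910
  (v5,v7,v1) [-+-] → (1.435, -0.3086, 0.94)–(-0.24399, -0.3086, 0.94)  len=1.6790
  (v6,v4,v2) [+-+] → (1.435, -0.3086, -0.94)–(0.24399, -0.3086, -0.94)  len=1.1910
  (v6,v5,v4) [+--] → (1.435, -0.3086, 0.159826)–(1.435, -0.3086, -0.94)  len=1.0998
  (v7,v5,v6) [+-+] → (1.435, -0.3086, 0.94)–(1.435, -0.3086, 0.159826)  len=0.7802

Chained into 1 loop(s):
  loop 1: 8 segments, perimeter = 9.5000
Total perimeter = 9.500

loops=1 perimeter=9.500


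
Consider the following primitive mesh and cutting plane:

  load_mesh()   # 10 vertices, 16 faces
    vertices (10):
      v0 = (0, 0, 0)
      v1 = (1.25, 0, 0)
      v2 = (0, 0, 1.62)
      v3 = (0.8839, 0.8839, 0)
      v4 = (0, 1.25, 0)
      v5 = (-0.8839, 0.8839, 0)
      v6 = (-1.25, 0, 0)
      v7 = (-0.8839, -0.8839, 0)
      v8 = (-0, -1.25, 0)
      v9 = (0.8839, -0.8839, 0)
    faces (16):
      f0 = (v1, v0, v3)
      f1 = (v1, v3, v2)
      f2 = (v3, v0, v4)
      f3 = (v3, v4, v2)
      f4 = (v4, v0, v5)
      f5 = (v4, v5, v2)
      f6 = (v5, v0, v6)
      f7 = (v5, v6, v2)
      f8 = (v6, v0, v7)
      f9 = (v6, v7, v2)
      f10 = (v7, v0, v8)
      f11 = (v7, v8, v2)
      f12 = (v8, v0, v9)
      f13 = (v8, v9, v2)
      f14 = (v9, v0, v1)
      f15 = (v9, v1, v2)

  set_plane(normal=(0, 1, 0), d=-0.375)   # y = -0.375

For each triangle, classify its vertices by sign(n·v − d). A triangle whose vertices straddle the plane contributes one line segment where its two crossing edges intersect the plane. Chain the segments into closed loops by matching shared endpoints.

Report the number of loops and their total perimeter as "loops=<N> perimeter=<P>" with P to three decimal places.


loops=1 perimeter=5.397

Straddling triangles (8 of 16):
  (v6,v0,v7) [++-] → (-0.375, -0.375, 0)–(-1.09468, -0.375, 0)  len=0.7197
  (v6,v7,v2) [+-+] → (-1.09468, -0.375, 0)–(-0.375, -0.375, 0.932705)  len=1.1781
  (v7,v0,v8) [-+-] → (-0.375, -0.375, 0)–(0, -0.375, 0)  len=0.3750
  (v7,v8,v2) [--+] → (0, -0.375, 1.134)–(-0.375, -0.375, 0.932705)  len=0.4256
  (v8,v0,v9) [-+-] → (0, -0.375, 0)–(0.375, -0.375, 0)  len=0.3750
  (v8,v9,v2) [--+] → (0.375, -0.375, 0.932705)–(0, -0.375, 1.134)  len=0.4256
  (v9,v0,v1) [-++] → (0.375, -0.375, 0)–(1.09468, -0.375, 0)  len=0.7197
  (v9,v1,v2) [-++] → (1.09468, -0.375, 0)–(0.375, -0.375, 0.932705)  len=1.1781

Chained into 1 loop(s):
  loop 1: 8 segments, perimeter = 5.3967
Total perimeter = 5.397


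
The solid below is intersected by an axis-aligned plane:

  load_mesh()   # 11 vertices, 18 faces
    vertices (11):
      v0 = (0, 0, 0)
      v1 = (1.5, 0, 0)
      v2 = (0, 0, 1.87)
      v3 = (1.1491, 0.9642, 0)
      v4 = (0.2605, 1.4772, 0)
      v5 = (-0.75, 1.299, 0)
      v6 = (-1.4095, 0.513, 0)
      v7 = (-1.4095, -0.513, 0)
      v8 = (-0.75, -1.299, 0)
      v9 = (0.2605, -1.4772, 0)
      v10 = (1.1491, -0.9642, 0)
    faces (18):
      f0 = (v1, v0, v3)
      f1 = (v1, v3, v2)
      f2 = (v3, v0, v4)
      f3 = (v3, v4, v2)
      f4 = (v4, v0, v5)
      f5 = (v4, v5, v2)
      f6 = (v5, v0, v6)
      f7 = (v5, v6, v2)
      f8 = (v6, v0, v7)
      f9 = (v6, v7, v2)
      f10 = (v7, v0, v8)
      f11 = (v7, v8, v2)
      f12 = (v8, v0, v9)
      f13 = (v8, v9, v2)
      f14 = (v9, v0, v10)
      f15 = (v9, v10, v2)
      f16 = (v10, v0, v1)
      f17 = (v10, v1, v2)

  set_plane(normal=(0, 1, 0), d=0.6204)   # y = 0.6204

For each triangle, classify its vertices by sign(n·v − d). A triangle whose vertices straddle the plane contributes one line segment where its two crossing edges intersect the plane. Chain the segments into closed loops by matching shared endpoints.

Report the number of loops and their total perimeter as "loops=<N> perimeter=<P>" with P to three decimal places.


Straddling triangles (8 of 18):
  (v1,v0,v3) [--+] → (0.739371, 0.6204, 0)–(1.27422, 0.6204, 0)  len=0.5348
  (v1,v3,v2) [-+-] → (1.27422, 0.6204, 0)–(0.739371, 0.6204, 0.666777)  len=0.8548
  (v3,v0,v4) [+-+] → (0.739371, 0.6204, 0)–(0.109406, 0.6204, 0)  len=0.6300
  (v3,v4,v2) [++-] → (0.109406, 0.6204, 1.08463)–(0.739371, 0.6204, 0.666777)  len=0.7559
  (v4,v0,v5) [+-+] → (0.109406, 0.6204, 0)–(-0.358199, 0.6204, 0)  len=0.4676
  (v4,v5,v2) [++-] → (-0.358199, 0.6204, 0.976891)–(0.109406, 0.6204, 1.08463)  len=0.4799
  (v5,v0,v6) [+--] → (-0.358199, 0.6204, 0)–(-1.31939, 0.6204, 0)  len=0.9612
  (v5,v6,v2) [+--] → (-1.31939, 0.6204, 0)–(-0.358199, 0.6204, 0.976891)  len=1.3705

Chained into 1 loop(s):
  loop 1: 8 segments, perimeter = 6.0547
Total perimeter = 6.055

loops=1 perimeter=6.055


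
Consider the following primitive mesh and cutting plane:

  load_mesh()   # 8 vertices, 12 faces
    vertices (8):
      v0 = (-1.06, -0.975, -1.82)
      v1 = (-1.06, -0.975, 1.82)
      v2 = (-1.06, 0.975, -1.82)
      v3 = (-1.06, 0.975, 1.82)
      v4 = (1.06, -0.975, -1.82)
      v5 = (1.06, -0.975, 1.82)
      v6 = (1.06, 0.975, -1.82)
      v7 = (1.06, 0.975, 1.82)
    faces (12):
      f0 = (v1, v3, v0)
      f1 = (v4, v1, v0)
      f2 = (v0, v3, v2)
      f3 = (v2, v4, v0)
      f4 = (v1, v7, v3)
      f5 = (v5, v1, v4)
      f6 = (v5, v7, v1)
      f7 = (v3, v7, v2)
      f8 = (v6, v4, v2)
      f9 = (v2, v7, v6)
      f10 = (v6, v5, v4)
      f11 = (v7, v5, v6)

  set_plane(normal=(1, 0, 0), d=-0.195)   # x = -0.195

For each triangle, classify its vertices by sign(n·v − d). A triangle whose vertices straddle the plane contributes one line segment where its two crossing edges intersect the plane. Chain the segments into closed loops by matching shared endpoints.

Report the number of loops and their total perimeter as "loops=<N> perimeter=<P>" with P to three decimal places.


loops=1 perimeter=11.180

Straddling triangles (8 of 12):
  (v4,v1,v0) [+--] → (-0.195, -0.975, 0.334811)–(-0.195, -0.975, -1.82)  len=2.1548
  (v2,v4,v0) [-+-] → (-0.195, 0.179363, -1.82)–(-0.195, -0.975, -1.82)  len=1.1544
  (v1,v7,v3) [-+-] → (-0.195, -0.179363, 1.82)–(-0.195, 0.975, 1.82)  len=1.1544
  (v5,v1,v4) [+-+] → (-0.195, -0.975, 1.82)–(-0.195, -0.975, 0.334811)  len=1.4852
  (v5,v7,v1) [++-] → (-0.195, -0.179363, 1.82)–(-0.195, -0.975, 1.82)  len=0.7956
  (v3,v7,v2) [-+-] → (-0.195, 0.975, 1.82)–(-0.195, 0.975, -0.334811)  len=2.1548
  (v6,v4,v2) [++-] → (-0.195, 0.179363, -1.82)–(-0.195, 0.975, -1.82)  len=0.7956
  (v2,v7,v6) [-++] → (-0.195, 0.975, -0.334811)–(-0.195, 0.975, -1.82)  len=1.4852

Chained into 1 loop(s):
  loop 1: 8 segments, perimeter = 11.1800
Total perimeter = 11.180


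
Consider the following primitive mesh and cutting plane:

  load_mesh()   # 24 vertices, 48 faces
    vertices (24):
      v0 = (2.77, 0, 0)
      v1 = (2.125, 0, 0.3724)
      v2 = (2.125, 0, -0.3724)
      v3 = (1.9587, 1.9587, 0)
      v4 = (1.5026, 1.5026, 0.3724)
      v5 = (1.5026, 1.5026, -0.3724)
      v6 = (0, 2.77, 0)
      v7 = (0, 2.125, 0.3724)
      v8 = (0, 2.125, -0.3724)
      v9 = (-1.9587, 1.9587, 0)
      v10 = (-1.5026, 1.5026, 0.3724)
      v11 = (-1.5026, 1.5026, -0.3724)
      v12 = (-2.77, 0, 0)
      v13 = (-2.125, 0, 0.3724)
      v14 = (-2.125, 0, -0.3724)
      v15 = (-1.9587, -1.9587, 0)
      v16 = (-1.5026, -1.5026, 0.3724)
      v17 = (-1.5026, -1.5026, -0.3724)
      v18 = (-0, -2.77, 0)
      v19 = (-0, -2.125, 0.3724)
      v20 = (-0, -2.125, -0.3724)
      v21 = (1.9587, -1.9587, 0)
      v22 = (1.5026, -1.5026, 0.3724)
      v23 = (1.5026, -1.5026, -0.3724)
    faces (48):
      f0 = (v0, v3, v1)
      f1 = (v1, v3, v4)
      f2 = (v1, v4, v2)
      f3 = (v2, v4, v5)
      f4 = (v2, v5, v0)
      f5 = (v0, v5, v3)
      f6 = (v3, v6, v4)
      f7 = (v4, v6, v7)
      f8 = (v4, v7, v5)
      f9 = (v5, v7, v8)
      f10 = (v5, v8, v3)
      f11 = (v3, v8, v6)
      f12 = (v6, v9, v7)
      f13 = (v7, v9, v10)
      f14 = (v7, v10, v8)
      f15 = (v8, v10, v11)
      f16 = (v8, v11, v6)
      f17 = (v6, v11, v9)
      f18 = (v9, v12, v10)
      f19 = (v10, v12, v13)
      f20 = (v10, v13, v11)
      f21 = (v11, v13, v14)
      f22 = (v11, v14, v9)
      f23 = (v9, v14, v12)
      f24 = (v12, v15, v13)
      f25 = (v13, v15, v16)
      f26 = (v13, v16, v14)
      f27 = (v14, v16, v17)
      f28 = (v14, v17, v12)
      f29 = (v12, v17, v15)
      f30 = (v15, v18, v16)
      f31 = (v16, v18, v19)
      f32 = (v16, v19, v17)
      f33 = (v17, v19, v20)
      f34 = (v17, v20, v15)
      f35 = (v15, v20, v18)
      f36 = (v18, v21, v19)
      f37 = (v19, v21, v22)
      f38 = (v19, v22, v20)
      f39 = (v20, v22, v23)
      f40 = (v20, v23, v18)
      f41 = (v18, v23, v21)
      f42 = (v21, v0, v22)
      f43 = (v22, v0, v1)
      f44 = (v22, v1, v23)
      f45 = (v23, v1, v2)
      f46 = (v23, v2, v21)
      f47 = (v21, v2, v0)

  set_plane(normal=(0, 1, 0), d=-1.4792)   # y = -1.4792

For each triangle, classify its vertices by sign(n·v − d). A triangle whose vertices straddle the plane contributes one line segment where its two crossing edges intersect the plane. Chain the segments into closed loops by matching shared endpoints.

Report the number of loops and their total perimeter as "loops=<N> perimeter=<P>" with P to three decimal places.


Straddling triangles (12 of 48):
  (v12,v15,v13) [+-+] → (-2.15731, -1.4792, 0)–(-1.99941, -1.4792, 0.0911655)  len=0.1823
  (v13,v15,v16) [+--] → (-1.99941, -1.4792, 0.0911655)–(-1.51229, -1.4792, 0.3724)  len=0.5625
  (v13,v16,v14) [+-+] → (-1.51229, -1.4792, 0.3724)–(-1.51229, -1.4792, 0.360801)  len=0.0116
  (v14,v16,v17) [+--] → (-1.51229, -1.4792, 0.360801)–(-1.51229, -1.4792, -0.3724)  len=0.7332
  (v14,v17,v12) [+-+] → (-1.51229, -1.4792, -0.3724)–(-1.52234, -1.4792, -0.366601)  len=0.0116
  (v12,v17,v15) [+--] → (-1.52234, -1.4792, -0.366601)–(-2.15731, -1.4792, 0)  len=0.7332
  (v21,v0,v22) [-+-] → (2.15731, -1.4792, 0)–(1.52234, -1.4792, 0.366601)  len=0.7332
  (v22,v0,v1) [-++] → (1.52234, -1.4792, 0.366601)–(1.51229, -1.4792, 0.3724)  len=0.0116
  (v22,v1,v23) [-+-] → (1.51229, -1.4792, 0.3724)–(1.51229, -1.4792, -0.360801)  len=0.7332
  (v23,v1,v2) [-++] → (1.51229, -1.4792, -0.360801)–(1.51229, -1.4792, -0.3724)  len=0.0116
  (v23,v2,v21) [-+-] → (1.51229, -1.4792, -0.3724)–(1.99941, -1.4792, -0.0911655)  len=0.5625
  (v21,v2,v0) [-++] → (1.99941, -1.4792, -0.0911655)–(2.15731, -1.4792, 0)  len=0.1823

Chained into 2 loop(s):
  loop 1: 6 segments, perimeter = 2.2344
  loop 2: 6 segments, perimeter = 2.2344
Total perimeter = 4.469

loops=2 perimeter=4.469


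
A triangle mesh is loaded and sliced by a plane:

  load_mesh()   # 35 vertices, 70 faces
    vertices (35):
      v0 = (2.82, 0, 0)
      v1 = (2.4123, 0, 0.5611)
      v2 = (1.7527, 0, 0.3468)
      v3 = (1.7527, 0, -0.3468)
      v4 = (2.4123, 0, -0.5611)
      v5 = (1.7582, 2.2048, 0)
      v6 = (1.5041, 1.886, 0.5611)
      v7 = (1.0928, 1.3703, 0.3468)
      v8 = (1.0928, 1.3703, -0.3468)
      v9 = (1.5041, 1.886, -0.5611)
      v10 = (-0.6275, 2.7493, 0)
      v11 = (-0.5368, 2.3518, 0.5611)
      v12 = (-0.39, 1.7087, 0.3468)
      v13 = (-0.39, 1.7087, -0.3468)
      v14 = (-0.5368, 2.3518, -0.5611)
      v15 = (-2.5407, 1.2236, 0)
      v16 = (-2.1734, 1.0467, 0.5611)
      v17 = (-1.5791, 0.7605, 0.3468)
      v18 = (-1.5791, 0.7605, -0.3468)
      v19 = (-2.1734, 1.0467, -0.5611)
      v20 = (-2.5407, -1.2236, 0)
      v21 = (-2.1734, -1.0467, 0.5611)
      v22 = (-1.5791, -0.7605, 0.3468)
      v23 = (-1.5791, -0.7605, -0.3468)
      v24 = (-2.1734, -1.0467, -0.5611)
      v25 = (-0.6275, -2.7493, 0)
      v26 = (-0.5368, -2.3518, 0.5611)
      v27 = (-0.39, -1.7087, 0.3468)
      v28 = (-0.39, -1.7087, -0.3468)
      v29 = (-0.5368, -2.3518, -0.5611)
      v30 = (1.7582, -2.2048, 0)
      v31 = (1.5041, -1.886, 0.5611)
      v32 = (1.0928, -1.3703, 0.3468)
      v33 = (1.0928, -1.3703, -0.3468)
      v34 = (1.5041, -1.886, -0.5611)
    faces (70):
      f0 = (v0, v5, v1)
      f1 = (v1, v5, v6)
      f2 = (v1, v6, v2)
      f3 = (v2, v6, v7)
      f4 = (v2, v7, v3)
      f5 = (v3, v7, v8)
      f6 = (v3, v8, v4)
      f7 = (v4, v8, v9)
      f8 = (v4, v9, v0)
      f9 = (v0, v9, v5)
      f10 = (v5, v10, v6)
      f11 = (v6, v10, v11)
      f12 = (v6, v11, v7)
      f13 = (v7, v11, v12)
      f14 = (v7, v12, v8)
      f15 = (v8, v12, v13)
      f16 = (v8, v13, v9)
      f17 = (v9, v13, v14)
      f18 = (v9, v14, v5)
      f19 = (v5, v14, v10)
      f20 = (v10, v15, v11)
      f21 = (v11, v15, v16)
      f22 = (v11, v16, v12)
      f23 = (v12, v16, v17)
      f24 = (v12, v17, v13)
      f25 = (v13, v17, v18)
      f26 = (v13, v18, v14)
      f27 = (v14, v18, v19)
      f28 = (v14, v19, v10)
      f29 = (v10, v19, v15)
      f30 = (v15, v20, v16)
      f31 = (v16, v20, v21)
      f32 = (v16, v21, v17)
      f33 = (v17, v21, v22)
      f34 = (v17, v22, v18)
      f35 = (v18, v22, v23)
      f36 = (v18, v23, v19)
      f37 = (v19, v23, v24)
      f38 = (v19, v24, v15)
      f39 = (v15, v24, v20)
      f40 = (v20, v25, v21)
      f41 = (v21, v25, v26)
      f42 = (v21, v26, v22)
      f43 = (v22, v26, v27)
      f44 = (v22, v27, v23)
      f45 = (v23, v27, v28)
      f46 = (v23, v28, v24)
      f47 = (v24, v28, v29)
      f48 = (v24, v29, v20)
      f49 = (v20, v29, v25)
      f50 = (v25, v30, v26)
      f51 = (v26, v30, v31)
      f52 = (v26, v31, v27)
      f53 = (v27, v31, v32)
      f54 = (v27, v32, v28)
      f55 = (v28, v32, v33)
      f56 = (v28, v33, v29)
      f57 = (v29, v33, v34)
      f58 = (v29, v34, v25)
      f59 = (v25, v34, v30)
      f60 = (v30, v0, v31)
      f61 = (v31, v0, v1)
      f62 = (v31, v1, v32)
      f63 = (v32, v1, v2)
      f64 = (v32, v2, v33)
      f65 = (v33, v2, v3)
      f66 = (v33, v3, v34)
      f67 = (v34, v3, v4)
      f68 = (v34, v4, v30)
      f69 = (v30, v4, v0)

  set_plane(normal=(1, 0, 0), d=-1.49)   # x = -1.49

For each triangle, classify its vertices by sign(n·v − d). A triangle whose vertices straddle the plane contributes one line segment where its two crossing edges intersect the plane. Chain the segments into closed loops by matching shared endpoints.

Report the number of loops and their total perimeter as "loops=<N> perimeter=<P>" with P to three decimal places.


Straddling triangles (20 of 70):
  (v10,v15,v11) [+-+] → (-1.49, 2.06149, 0)–(-1.49, 1.81515, 0.2942)  len=0.3837
  (v11,v15,v16) [+--] → (-1.49, 1.81515, 0.2942)–(-1.49, 1.59167, 0.5611)  len=0.3481
  (v11,v16,v12) [+-+] → (-1.49, 1.59167, 0.5611)–(-1.49, 1.30038, 0.47898)  len=0.3026
  (v12,v16,v17) [+--] → (-1.49, 1.30038, 0.47898)–(-1.49, 0.831549, 0.3468)  len=0.4871
  (v12,v17,v13) [+-+] → (-1.49, 0.831549, 0.3468)–(-1.49, 0.831549, 0.294828)  len=0.0520
  (v13,v17,v18) [+--] → (-1.49, 0.831549, 0.294828)–(-1.49, 0.831549, -0.3468)  len=0.6416
  (v13,v18,v14) [+-+] → (-1.49, 0.831549, -0.3468)–(-1.49, 0.896531, -0.365119)  len=0.0675
  (v14,v18,v19) [+--] → (-1.49, 0.896531, -0.365119)–(-1.49, 1.59167, -0.5611)  len=0.7222
  (v14,v19,v10) [+-+] → (-1.49, 1.59167, -0.5611)–(-1.49, 1.79937, -0.313053)  len=0.3235
  (v10,v19,v15) [+--] → (-1.49, 1.79937, -0.313053)–(-1.49, 2.06149, 0)  len=0.4083
  (v20,v25,v21) [-+-] → (-1.49, -2.06149, 0)–(-1.49, -1.79937, 0.313053)  len=0.4083
  (v21,v25,v26) [-++] → (-1.49, -1.79937, 0.313053)–(-1.49, -1.59167, 0.5611)  len=0.3235
  (v21,v26,v22) [-+-] → (-1.49, -1.59167, 0.5611)–(-1.49, -0.896531, 0.365119)  len=0.7222
  (v22,v26,v27) [-++] → (-1.49, -0.896531, 0.365119)–(-1.49, -0.831549, 0.3468)  len=0.0675
  (v22,v27,v23) [-+-] → (-1.49, -0.831549, 0.3468)–(-1.49, -0.831549, -0.294828)  len=0.6416
  (v23,v27,v28) [-++] → (-1.49, -0.831549, -0.294828)–(-1.49, -0.831549, -0.3468)  len=0.0520
  (v23,v28,v24) [-+-] → (-1.49, -0.831549, -0.3468)–(-1.49, -1.30038, -0.47898)  len=0.4871
  (v24,v28,v29) [-++] → (-1.49, -1.30038, -0.47898)–(-1.49, -1.59167, -0.5611)  len=0.3026
  (v24,v29,v20) [-+-] → (-1.49, -1.59167, -0.5611)–(-1.49, -1.81515, -0.2942)  len=0.3481
  (v20,v29,v25) [-++] → (-1.49, -1.81515, -0.2942)–(-1.49, -2.06149, 0)  len=0.3837

Chained into 2 loop(s):
  loop 1: 10 segments, perimeter = 3.7368
  loop 2: 10 segments, perimeter = 3.7368
Total perimeter = 7.474

loops=2 perimeter=7.474


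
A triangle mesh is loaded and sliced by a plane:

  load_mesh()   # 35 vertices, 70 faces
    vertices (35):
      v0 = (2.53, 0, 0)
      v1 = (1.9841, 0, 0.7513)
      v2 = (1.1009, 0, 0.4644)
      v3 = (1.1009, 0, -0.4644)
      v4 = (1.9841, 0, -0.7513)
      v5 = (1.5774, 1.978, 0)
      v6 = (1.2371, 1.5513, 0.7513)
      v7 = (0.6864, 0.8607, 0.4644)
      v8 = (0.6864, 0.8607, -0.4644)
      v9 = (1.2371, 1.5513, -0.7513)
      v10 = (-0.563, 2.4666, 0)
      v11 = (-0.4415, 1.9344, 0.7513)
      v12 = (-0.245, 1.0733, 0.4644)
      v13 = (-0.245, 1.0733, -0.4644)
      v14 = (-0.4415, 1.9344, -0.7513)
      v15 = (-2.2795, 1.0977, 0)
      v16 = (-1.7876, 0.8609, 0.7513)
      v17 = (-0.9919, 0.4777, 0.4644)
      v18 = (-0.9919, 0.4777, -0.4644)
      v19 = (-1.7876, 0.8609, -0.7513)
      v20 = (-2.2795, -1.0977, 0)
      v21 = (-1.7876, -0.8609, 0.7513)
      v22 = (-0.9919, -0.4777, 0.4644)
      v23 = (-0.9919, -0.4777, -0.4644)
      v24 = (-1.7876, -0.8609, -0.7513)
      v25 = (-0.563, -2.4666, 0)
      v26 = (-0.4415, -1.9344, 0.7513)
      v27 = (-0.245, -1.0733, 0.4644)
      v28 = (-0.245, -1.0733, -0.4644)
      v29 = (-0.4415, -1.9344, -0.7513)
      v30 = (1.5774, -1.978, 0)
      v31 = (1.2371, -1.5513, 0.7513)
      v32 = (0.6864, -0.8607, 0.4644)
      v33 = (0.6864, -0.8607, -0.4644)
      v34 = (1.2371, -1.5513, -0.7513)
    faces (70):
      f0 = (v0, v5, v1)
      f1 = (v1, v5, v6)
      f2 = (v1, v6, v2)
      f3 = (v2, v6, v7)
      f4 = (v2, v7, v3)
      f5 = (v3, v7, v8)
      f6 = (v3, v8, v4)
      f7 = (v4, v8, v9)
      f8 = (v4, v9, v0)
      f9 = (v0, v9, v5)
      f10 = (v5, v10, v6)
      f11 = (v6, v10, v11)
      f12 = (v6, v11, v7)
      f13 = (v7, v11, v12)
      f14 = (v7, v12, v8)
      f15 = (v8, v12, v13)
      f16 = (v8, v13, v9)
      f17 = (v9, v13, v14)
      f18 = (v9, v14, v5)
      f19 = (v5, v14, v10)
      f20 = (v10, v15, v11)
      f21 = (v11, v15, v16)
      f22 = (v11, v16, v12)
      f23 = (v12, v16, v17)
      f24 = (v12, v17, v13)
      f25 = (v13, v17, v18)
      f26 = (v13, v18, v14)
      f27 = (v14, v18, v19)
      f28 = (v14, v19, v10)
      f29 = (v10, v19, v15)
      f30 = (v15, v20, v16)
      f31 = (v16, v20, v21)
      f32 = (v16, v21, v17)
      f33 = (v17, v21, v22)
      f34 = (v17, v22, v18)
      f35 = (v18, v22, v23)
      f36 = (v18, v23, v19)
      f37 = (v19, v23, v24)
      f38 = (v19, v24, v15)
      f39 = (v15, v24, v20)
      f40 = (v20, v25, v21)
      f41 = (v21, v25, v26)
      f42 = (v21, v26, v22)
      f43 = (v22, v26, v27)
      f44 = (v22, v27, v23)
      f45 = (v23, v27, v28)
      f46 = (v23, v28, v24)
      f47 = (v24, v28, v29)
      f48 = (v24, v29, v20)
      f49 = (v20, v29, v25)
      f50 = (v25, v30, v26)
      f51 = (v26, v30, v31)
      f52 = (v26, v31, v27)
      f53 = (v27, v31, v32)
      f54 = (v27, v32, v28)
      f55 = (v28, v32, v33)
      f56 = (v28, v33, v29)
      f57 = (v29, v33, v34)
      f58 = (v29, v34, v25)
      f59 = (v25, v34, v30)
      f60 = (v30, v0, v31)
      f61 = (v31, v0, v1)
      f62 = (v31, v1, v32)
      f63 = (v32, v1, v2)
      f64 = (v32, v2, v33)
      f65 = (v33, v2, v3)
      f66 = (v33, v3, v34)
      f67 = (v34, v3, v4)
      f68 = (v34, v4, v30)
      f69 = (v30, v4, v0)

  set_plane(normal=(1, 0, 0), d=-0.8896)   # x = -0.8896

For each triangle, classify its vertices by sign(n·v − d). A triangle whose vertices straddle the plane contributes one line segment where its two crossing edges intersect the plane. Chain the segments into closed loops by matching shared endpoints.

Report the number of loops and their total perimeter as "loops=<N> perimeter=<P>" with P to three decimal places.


loops=2 perimeter=10.007

Straddling triangles (20 of 70):
  (v10,v15,v11) [+-+] → (-0.8896, 2.20614, 0)–(-0.8896, 1.73041, 0.568135)  len=0.7410
  (v11,v15,v16) [+--] → (-0.8896, 1.73041, 0.568135)–(-0.8896, 1.57705, 0.7513)  len=0.2389
  (v11,v16,v12) [+-+] → (-0.8896, 1.57705, 0.7513)–(-0.8896, 0.984545, 0.584286)  len=0.6156
  (v12,v16,v17) [+--] → (-0.8896, 0.984545, 0.584286)–(-0.8896, 0.559277, 0.4644)  len=0.4418
  (v12,v17,v13) [+-+] → (-0.8896, 0.559277, 0.4644)–(-0.8896, 0.559277, 0.337186)  len=0.1272
  (v13,v17,v18) [+--] → (-0.8896, 0.559277, 0.337186)–(-0.8896, 0.559277, -0.4644)  len=0.8016
  (v13,v18,v14) [+-+] → (-0.8896, 0.559277, -0.4644)–(-0.8896, 0.748449, -0.517725)  len=0.1965
  (v14,v18,v19) [+--] → (-0.8896, 0.748449, -0.517725)–(-0.8896, 1.57705, -0.7513)  len=0.8609
  (v14,v19,v10) [+-+] → (-0.8896, 1.57705, -0.7513)–(-0.8896, 2.03836, -0.200371)  len=0.7186
  (v10,v19,v15) [+--] → (-0.8896, 2.03836, -0.200371)–(-0.8896, 2.20614, 0)  len=0.2613
  (v20,v25,v21) [-+-] → (-0.8896, -2.20614, 0)–(-0.8896, -2.03836, 0.200371)  len=0.2613
  (v21,v25,v26) [-++] → (-0.8896, -2.03836, 0.200371)–(-0.8896, -1.57705, 0.7513)  len=0.7186
  (v21,v26,v22) [-+-] → (-0.8896, -1.57705, 0.7513)–(-0.8896, -0.748449, 0.517725)  len=0.8609
  (v22,v26,v27) [-++] → (-0.8896, -0.748449, 0.517725)–(-0.8896, -0.559277, 0.4644)  len=0.1965
  (v22,v27,v23) [-+-] → (-0.8896, -0.559277, 0.4644)–(-0.8896, -0.559277, -0.337186)  len=0.8016
  (v23,v27,v28) [-++] → (-0.8896, -0.559277, -0.337186)–(-0.8896, -0.559277, -0.4644)  len=0.1272
  (v23,v28,v24) [-+-] → (-0.8896, -0.559277, -0.4644)–(-0.8896, -0.984545, -0.584286)  len=0.4418
  (v24,v28,v29) [-++] → (-0.8896, -0.984545, -0.584286)–(-0.8896, -1.57705, -0.7513)  len=0.6156
  (v24,v29,v20) [-+-] → (-0.8896, -1.57705, -0.7513)–(-0.8896, -1.73041, -0.568135)  len=0.2389
  (v20,v29,v25) [-++] → (-0.8896, -1.73041, -0.568135)–(-0.8896, -2.20614, 0)  len=0.7410

Chained into 2 loop(s):
  loop 1: 10 segments, perimeter = 5.0035
  loop 2: 10 segments, perimeter = 5.0035
Total perimeter = 10.007


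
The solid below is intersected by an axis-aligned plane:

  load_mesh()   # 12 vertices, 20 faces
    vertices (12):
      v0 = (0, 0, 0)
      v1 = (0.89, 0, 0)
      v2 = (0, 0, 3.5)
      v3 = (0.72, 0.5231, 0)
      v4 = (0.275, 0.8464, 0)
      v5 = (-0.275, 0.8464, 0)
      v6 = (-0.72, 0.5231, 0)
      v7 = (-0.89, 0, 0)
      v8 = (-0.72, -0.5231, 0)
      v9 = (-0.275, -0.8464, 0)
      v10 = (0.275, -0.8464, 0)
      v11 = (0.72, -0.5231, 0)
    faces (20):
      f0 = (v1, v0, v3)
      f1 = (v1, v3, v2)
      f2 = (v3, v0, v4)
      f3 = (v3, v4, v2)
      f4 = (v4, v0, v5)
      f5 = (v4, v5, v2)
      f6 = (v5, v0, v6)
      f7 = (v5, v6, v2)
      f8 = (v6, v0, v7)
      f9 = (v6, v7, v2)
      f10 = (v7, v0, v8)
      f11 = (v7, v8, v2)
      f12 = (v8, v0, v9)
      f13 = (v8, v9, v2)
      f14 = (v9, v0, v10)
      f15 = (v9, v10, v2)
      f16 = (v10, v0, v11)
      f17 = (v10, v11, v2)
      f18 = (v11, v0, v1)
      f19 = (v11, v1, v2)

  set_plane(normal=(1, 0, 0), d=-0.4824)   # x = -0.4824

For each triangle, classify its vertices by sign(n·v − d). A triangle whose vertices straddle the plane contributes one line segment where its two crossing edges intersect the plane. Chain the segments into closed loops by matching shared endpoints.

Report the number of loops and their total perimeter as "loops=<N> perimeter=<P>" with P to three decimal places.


loops=1 perimeter=4.940

Straddling triangles (8 of 20):
  (v5,v0,v6) [++-] → (-0.4824, 0.350477, 0)–(-0.4824, 0.69572, 0)  len=0.3452
  (v5,v6,v2) [+-+] → (-0.4824, 0.69572, 0)–(-0.4824, 0.350477, 1.155)  len=1.2055
  (v6,v0,v7) [-+-] → (-0.4824, 0.350477, 0)–(-0.4824, 0, 0)  len=0.3505
  (v6,v7,v2) [--+] → (-0.4824, 0, 1.60292)–(-0.4824, 0.350477, 1.155)  len=0.5687
  (v7,v0,v8) [-+-] → (-0.4824, 0, 0)–(-0.4824, -0.350477, 0)  len=0.3505
  (v7,v8,v2) [--+] → (-0.4824, -0.350477, 1.155)–(-0.4824, 0, 1.60292)  len=0.5687
  (v8,v0,v9) [-++] → (-0.4824, -0.350477, 0)–(-0.4824, -0.69572, 0)  len=0.3452
  (v8,v9,v2) [-++] → (-0.4824, -0.69572, 0)–(-0.4824, -0.350477, 1.155)  len=1.2055

Chained into 1 loop(s):
  loop 1: 8 segments, perimeter = 4.9399
Total perimeter = 4.940


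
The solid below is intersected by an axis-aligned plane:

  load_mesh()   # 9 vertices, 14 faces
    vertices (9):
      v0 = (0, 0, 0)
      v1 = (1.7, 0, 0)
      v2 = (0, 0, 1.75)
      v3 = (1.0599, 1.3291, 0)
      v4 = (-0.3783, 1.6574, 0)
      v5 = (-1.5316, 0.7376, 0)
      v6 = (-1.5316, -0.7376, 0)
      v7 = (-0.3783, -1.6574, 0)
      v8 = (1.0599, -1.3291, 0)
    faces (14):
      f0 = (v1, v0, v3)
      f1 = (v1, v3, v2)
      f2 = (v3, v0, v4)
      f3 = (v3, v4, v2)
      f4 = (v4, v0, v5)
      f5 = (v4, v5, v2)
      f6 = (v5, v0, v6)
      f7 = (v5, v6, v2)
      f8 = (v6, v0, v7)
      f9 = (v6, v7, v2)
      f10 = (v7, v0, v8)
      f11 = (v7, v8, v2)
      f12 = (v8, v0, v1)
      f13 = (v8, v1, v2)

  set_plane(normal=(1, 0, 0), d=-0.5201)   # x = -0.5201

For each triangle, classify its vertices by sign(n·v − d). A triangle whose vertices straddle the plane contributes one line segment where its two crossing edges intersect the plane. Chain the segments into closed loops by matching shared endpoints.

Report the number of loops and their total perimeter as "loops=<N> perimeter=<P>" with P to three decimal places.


Straddling triangles (6 of 14):
  (v4,v0,v5) [++-] → (-0.5201, 0.250474, 0)–(-0.5201, 1.54431, 0)  len=1.2938
  (v4,v5,v2) [+-+] → (-0.5201, 1.54431, 0)–(-0.5201, 0.250474, 1.15574)  len=1.7349
  (v5,v0,v6) [-+-] → (-0.5201, 0.250474, 0)–(-0.5201, -0.250474, 0)  len=0.5009
  (v5,v6,v2) [--+] → (-0.5201, -0.250474, 1.15574)–(-0.5201, 0.250474, 1.15574)  len=0.5009
  (v6,v0,v7) [-++] → (-0.5201, -0.250474, 0)–(-0.5201, -1.54431, 0)  len=1.2938
  (v6,v7,v2) [-++] → (-0.5201, -1.54431, 0)–(-0.5201, -0.250474, 1.15574)  len=1.7349

Chained into 1 loop(s):
  loop 1: 6 segments, perimeter = 7.0593
Total perimeter = 7.059

loops=1 perimeter=7.059


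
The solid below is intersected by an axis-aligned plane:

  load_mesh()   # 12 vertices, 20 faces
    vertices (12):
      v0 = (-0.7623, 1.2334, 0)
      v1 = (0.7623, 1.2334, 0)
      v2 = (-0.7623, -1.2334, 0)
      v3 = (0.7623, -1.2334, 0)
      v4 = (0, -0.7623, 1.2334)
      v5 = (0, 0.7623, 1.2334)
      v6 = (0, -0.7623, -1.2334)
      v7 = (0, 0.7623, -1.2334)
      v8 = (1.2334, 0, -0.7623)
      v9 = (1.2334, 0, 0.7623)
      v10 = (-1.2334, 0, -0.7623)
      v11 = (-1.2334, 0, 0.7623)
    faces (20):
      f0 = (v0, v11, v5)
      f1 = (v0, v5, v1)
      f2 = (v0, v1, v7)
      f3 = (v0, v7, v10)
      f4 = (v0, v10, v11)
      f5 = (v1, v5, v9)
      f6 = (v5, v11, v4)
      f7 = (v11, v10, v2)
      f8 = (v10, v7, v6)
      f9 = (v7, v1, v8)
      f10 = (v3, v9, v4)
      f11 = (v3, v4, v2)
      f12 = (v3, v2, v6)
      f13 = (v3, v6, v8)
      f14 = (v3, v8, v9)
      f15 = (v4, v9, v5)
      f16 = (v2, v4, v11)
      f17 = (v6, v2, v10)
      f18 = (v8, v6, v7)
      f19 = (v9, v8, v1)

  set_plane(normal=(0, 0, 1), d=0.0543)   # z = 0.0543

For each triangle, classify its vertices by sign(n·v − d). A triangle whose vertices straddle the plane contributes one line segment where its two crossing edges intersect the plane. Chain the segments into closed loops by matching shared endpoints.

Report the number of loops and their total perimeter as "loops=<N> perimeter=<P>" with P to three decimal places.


loops=1 perimeter=8.200

Straddling triangles (10 of 20):
  (v0,v11,v5) [-++] → (-0.795857, 1.14554, 0.0543)–(-0.72874, 1.21266, 0.0543)  len=0.0949
  (v0,v5,v1) [-+-] → (-0.72874, 1.21266, 0.0543)–(0.72874, 1.21266, 0.0543)  len=1.4575
  (v0,v10,v11) [--+] → (-1.2334, 0, 0.0543)–(-0.795857, 1.14554, 0.0543)  len=1.2263
  (v1,v5,v9) [-++] → (0.72874, 1.21266, 0.0543)–(0.795857, 1.14554, 0.0543)  len=0.0949
  (v11,v10,v2) [+--] → (-1.2334, 0, 0.0543)–(-0.795857, -1.14554, 0.0543)  len=1.2263
  (v3,v9,v4) [-++] → (0.795857, -1.14554, 0.0543)–(0.72874, -1.21266, 0.0543)  len=0.0949
  (v3,v4,v2) [-+-] → (0.72874, -1.21266, 0.0543)–(-0.72874, -1.21266, 0.0543)  len=1.4575
  (v3,v8,v9) [--+] → (1.2334, 0, 0.0543)–(0.795857, -1.14554, 0.0543)  len=1.2263
  (v2,v4,v11) [-++] → (-0.72874, -1.21266, 0.0543)–(-0.795857, -1.14554, 0.0543)  len=0.0949
  (v9,v8,v1) [+--] → (1.2334, 0, 0.0543)–(0.795857, 1.14554, 0.0543)  len=1.2263

Chained into 1 loop(s):
  loop 1: 10 segments, perimeter = 8.1997
Total perimeter = 8.200
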